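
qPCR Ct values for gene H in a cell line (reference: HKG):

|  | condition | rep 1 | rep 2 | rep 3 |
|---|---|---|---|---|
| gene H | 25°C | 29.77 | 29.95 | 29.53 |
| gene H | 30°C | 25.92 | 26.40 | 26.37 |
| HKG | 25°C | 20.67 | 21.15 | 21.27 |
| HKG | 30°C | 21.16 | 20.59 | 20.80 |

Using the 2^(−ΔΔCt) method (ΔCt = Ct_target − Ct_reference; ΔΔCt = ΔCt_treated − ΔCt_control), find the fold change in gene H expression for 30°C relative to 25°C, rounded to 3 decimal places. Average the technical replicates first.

Mean Ct: gene H 25°C 29.750; gene H 30°C 26.230; HKG 25°C 21.030; HKG 30°C 20.850
ΔCt(25°C) = 29.750 − 21.030 = 8.720
ΔCt(30°C) = 26.230 − 20.850 = 5.380
ΔΔCt = 5.380 − 8.720 = -3.340
Fold change = 2^(−(-3.340)) = 2^3.340 = 10.1261

10.126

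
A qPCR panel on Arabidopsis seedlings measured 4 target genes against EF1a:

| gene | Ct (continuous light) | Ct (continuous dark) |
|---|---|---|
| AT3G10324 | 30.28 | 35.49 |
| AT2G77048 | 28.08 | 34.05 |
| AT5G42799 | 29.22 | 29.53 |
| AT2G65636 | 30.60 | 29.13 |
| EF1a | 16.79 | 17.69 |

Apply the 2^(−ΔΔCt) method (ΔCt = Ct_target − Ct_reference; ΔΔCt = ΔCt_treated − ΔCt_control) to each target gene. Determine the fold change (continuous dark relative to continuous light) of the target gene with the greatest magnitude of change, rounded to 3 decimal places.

AT3G10324: ΔΔCt = (35.49−17.69) − (30.28−16.79) = 17.80 − 13.49 = 4.31; fold change = 2^-4.31 = 0.050
AT2G77048: ΔΔCt = (34.05−17.69) − (28.08−16.79) = 16.36 − 11.29 = 5.07; fold change = 2^-5.07 = 0.030
AT5G42799: ΔΔCt = (29.53−17.69) − (29.22−16.79) = 11.84 − 12.43 = -0.59; fold change = 2^0.59 = 1.505
AT2G65636: ΔΔCt = (29.13−17.69) − (30.60−16.79) = 11.44 − 13.81 = -2.37; fold change = 2^2.37 = 5.169
AT2G77048 has the largest |ΔΔCt| = 5.07.

0.030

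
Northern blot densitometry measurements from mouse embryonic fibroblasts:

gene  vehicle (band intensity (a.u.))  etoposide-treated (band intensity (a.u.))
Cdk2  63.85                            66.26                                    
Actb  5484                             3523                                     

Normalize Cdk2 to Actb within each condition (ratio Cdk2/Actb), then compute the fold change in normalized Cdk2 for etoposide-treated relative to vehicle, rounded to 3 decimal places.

1.615

Cdk2/Actb (vehicle) = 63.85 / 5484 = 0.011643
Cdk2/Actb (etoposide-treated) = 66.26 / 3523 = 0.018808
Fold change = 0.018808 / 0.011643 = 1.6154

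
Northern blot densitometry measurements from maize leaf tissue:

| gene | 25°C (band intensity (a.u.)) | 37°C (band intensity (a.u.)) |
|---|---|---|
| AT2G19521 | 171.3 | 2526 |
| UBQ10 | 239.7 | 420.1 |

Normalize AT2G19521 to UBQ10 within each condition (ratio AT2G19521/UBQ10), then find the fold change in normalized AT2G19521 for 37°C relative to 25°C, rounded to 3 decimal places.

8.414

AT2G19521/UBQ10 (25°C) = 171.3 / 239.7 = 0.71464
AT2G19521/UBQ10 (37°C) = 2526 / 420.1 = 6.0129
Fold change = 6.0129 / 0.71464 = 8.4138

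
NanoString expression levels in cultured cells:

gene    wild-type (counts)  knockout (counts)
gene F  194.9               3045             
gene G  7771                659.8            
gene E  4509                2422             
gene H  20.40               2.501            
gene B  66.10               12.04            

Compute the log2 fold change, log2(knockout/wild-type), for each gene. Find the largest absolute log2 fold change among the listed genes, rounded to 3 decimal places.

3.966

log2(3045/194.9) = 3.966  (gene F)
log2(659.8/7771) = -3.558  (gene G)
log2(2422/4509) = -0.897  (gene E)
log2(2.501/20.40) = -3.028  (gene H)
log2(12.04/66.10) = -2.457  (gene B)
The largest magnitude belongs to gene F.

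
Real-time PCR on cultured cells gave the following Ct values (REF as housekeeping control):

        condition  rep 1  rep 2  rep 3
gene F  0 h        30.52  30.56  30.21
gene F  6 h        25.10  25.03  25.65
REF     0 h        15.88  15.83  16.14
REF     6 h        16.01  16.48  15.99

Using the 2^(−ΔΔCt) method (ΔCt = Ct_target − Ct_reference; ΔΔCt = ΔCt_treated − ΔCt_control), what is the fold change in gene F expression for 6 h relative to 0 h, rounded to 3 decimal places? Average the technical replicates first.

Mean Ct: gene F 0 h 30.430; gene F 6 h 25.260; REF 0 h 15.950; REF 6 h 16.160
ΔCt(0 h) = 30.430 − 15.950 = 14.480
ΔCt(6 h) = 25.260 − 16.160 = 9.100
ΔΔCt = 9.100 − 14.480 = -5.380
Fold change = 2^(−(-5.380)) = 2^5.380 = 41.6429

41.643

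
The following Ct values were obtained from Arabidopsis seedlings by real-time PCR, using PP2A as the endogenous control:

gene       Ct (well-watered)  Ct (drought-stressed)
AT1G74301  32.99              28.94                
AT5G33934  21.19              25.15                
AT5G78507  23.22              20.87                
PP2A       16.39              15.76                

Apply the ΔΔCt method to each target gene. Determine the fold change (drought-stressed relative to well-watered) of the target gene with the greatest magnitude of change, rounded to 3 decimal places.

0.042

AT1G74301: ΔΔCt = (28.94−15.76) − (32.99−16.39) = 13.18 − 16.60 = -3.42; fold change = 2^3.42 = 10.703
AT5G33934: ΔΔCt = (25.15−15.76) − (21.19−16.39) = 9.39 − 4.80 = 4.59; fold change = 2^-4.59 = 0.042
AT5G78507: ΔΔCt = (20.87−15.76) − (23.22−16.39) = 5.11 − 6.83 = -1.72; fold change = 2^1.72 = 3.294
AT5G33934 has the largest |ΔΔCt| = 4.59.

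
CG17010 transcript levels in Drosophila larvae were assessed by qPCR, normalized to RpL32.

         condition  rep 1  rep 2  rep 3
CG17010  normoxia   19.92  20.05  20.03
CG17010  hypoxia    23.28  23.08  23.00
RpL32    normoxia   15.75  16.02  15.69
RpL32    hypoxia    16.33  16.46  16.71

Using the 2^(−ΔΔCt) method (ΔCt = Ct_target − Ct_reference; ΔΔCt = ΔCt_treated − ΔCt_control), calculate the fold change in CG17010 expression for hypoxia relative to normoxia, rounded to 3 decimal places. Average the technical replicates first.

0.184

Mean Ct: CG17010 normoxia 20.000; CG17010 hypoxia 23.120; RpL32 normoxia 15.820; RpL32 hypoxia 16.500
ΔCt(normoxia) = 20.000 − 15.820 = 4.180
ΔCt(hypoxia) = 23.120 − 16.500 = 6.620
ΔΔCt = 6.620 − 4.180 = 2.440
Fold change = 2^(−2.440) = 0.1843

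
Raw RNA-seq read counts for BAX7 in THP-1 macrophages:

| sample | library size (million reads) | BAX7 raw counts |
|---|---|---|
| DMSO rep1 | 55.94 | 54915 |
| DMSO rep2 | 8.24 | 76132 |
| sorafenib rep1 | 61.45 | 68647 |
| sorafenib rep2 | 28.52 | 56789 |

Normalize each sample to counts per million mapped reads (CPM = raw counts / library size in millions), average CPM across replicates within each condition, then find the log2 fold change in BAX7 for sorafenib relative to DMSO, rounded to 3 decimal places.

-1.717

CPM(DMSO rep1) = 54915 / 55.94 = 981.6768
CPM(DMSO rep2) = 76132 / 8.24 = 9239.3204
CPM(sorafenib rep1) = 68647 / 61.45 = 1117.1196
CPM(sorafenib rep2) = 56789 / 28.52 = 1991.1992
mean CPM(DMSO) = 5110.4986; mean CPM(sorafenib) = 1554.1594
Fold change = 1554.1594 / 5110.4986 = 0.30411
log2(0.30411) = -1.7173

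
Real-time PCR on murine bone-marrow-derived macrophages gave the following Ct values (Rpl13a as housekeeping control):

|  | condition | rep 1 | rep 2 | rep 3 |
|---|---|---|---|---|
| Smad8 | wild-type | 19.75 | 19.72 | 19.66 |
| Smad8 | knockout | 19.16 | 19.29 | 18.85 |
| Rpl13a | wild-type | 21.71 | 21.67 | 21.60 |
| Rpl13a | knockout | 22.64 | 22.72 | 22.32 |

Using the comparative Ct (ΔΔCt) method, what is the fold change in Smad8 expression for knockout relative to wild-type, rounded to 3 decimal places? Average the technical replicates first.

2.848

Mean Ct: Smad8 wild-type 19.710; Smad8 knockout 19.100; Rpl13a wild-type 21.660; Rpl13a knockout 22.560
ΔCt(wild-type) = 19.710 − 21.660 = -1.950
ΔCt(knockout) = 19.100 − 22.560 = -3.460
ΔΔCt = -3.460 − (-1.950) = -1.510
Fold change = 2^(−(-1.510)) = 2^1.510 = 2.8481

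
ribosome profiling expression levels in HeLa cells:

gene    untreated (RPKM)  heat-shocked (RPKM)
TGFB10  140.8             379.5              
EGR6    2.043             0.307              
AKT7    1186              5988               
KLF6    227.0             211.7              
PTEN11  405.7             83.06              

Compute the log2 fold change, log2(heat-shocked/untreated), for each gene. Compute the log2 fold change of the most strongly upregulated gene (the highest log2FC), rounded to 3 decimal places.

log2(379.5/140.8) = 1.430  (TGFB10)
log2(0.307/2.043) = -2.734  (EGR6)
log2(5988/1186) = 2.336  (AKT7)
log2(211.7/227.0) = -0.101  (KLF6)
log2(83.06/405.7) = -2.288  (PTEN11)
AKT7 is most strongly upregulated.

2.336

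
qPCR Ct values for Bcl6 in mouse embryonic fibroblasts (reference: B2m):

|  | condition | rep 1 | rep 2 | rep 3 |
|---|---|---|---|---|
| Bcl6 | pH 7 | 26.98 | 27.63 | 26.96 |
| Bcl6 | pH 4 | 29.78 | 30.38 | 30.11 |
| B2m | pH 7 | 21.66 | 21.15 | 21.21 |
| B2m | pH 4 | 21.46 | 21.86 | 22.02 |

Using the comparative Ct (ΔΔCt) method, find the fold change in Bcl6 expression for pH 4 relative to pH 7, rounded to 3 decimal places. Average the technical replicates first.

0.182

Mean Ct: Bcl6 pH 7 27.190; Bcl6 pH 4 30.090; B2m pH 7 21.340; B2m pH 4 21.780
ΔCt(pH 7) = 27.190 − 21.340 = 5.850
ΔCt(pH 4) = 30.090 − 21.780 = 8.310
ΔΔCt = 8.310 − 5.850 = 2.460
Fold change = 2^(−2.460) = 0.1817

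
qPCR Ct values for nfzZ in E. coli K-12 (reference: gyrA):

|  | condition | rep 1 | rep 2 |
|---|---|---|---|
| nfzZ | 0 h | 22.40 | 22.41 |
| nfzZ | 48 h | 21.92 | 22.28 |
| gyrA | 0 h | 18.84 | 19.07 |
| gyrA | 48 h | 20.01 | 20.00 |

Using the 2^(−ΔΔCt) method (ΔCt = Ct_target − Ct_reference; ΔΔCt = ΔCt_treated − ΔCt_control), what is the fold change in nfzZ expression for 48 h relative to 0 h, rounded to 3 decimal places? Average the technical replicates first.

2.558

Mean Ct: nfzZ 0 h 22.405; nfzZ 48 h 22.100; gyrA 0 h 18.955; gyrA 48 h 20.005
ΔCt(0 h) = 22.405 − 18.955 = 3.450
ΔCt(48 h) = 22.100 − 20.005 = 2.095
ΔΔCt = 2.095 − 3.450 = -1.355
Fold change = 2^(−(-1.355)) = 2^1.355 = 2.5580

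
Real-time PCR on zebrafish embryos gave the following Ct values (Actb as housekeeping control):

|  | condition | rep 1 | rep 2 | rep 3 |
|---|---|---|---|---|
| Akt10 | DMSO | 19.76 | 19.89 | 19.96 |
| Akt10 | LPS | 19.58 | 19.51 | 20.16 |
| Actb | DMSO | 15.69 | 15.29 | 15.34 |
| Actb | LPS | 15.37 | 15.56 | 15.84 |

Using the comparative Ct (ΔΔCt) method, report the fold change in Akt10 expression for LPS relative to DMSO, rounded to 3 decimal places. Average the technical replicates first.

1.206

Mean Ct: Akt10 DMSO 19.870; Akt10 LPS 19.750; Actb DMSO 15.440; Actb LPS 15.590
ΔCt(DMSO) = 19.870 − 15.440 = 4.430
ΔCt(LPS) = 19.750 − 15.590 = 4.160
ΔΔCt = 4.160 − 4.430 = -0.270
Fold change = 2^(−(-0.270)) = 2^0.270 = 1.2058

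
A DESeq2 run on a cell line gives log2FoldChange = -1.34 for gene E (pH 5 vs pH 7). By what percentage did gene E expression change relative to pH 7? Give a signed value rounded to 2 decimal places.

-60.50%

Fold change = 2^(-1.34) = 0.3950
Percent change = (FC − 1) × 100% = (0.3950 − 1) × 100 = -60.50%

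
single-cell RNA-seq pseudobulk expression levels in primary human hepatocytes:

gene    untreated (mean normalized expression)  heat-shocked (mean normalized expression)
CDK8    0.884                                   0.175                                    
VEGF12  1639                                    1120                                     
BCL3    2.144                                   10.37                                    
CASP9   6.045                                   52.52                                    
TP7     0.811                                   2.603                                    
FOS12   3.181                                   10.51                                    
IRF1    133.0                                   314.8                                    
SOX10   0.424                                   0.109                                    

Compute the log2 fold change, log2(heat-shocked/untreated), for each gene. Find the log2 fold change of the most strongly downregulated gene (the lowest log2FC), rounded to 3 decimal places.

log2(0.175/0.884) = -2.337  (CDK8)
log2(1120/1639) = -0.549  (VEGF12)
log2(10.37/2.144) = 2.274  (BCL3)
log2(52.52/6.045) = 3.119  (CASP9)
log2(2.603/0.811) = 1.682  (TP7)
log2(10.51/3.181) = 1.724  (FOS12)
log2(314.8/133.0) = 1.243  (IRF1)
log2(0.109/0.424) = -1.960  (SOX10)
CDK8 is most strongly downregulated.

-2.337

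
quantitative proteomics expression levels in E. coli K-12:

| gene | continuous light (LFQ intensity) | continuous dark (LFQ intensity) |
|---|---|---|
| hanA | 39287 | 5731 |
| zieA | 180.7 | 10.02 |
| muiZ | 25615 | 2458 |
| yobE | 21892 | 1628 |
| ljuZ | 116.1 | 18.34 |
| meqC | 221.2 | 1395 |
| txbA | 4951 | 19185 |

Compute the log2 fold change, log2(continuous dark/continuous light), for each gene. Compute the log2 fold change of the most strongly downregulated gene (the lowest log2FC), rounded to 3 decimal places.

log2(5731/39287) = -2.777  (hanA)
log2(10.02/180.7) = -4.173  (zieA)
log2(2458/25615) = -3.381  (muiZ)
log2(1628/21892) = -3.749  (yobE)
log2(18.34/116.1) = -2.662  (ljuZ)
log2(1395/221.2) = 2.657  (meqC)
log2(19185/4951) = 1.954  (txbA)
zieA is most strongly downregulated.

-4.173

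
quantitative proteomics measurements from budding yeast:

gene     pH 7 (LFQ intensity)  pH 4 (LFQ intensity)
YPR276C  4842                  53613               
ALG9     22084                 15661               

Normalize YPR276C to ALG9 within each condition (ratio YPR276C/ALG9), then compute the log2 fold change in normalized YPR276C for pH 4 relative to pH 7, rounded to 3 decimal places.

YPR276C/ALG9 (pH 7) = 4842 / 22084 = 0.21925
YPR276C/ALG9 (pH 4) = 53613 / 15661 = 3.4233
Fold change = 3.4233 / 0.21925 = 15.6136
log2(15.6136) = 3.9647

3.965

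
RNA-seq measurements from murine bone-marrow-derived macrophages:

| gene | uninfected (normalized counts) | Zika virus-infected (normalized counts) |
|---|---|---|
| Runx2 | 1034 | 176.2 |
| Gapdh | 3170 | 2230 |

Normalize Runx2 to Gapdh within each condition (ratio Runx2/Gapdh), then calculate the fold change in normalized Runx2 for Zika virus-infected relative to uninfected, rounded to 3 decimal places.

Runx2/Gapdh (uninfected) = 1034 / 3170 = 0.32618
Runx2/Gapdh (Zika virus-infected) = 176.2 / 2230 = 0.079013
Fold change = 0.079013 / 0.32618 = 0.2422

0.242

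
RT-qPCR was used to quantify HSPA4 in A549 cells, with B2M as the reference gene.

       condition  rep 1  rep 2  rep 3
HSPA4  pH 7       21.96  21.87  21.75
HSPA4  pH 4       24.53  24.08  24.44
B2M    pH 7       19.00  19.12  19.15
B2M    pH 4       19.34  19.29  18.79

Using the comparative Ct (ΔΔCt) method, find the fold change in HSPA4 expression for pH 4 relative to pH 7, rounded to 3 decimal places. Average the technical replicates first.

0.184

Mean Ct: HSPA4 pH 7 21.860; HSPA4 pH 4 24.350; B2M pH 7 19.090; B2M pH 4 19.140
ΔCt(pH 7) = 21.860 − 19.090 = 2.770
ΔCt(pH 4) = 24.350 − 19.140 = 5.210
ΔΔCt = 5.210 − 2.770 = 2.440
Fold change = 2^(−2.440) = 0.1843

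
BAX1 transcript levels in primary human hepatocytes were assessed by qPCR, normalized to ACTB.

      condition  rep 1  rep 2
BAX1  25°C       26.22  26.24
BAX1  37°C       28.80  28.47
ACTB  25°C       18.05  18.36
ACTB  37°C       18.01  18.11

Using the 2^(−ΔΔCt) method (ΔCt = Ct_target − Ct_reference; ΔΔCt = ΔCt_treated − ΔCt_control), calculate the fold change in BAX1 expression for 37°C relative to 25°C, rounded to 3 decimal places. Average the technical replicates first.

Mean Ct: BAX1 25°C 26.230; BAX1 37°C 28.635; ACTB 25°C 18.205; ACTB 37°C 18.060
ΔCt(25°C) = 26.230 − 18.205 = 8.025
ΔCt(37°C) = 28.635 − 18.060 = 10.575
ΔΔCt = 10.575 − 8.025 = 2.550
Fold change = 2^(−2.550) = 0.1708

0.171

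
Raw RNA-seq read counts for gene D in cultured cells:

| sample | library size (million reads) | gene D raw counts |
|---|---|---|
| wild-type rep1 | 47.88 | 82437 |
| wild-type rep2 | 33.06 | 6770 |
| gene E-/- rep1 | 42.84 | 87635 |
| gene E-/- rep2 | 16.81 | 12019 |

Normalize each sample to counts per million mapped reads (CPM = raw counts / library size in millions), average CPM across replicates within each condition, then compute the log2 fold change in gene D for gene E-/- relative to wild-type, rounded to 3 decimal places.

CPM(wild-type rep1) = 82437 / 47.88 = 1721.7419
CPM(wild-type rep2) = 6770 / 33.06 = 204.7792
CPM(gene E-/- rep1) = 87635 / 42.84 = 2045.6349
CPM(gene E-/- rep2) = 12019 / 16.81 = 714.9911
mean CPM(wild-type) = 963.2605; mean CPM(gene E-/-) = 1380.3130
Fold change = 1380.3130 / 963.2605 = 1.43296
log2(1.43296) = 0.5190

0.519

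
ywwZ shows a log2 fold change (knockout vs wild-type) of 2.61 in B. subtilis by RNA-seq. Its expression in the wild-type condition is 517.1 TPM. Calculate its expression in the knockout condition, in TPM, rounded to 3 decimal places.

Fold change = 2^(2.61) = 6.1050
knockout expression = 517.1 × 6.1050 = 3156.915

3156.915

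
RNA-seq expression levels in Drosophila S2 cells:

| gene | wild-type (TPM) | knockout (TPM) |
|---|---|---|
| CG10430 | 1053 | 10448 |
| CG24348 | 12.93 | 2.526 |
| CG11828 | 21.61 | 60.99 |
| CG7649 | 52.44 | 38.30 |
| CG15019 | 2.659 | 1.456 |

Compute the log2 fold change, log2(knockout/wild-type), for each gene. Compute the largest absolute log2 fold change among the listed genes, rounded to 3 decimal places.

log2(10448/1053) = 3.311  (CG10430)
log2(2.526/12.93) = -2.356  (CG24348)
log2(60.99/21.61) = 1.497  (CG11828)
log2(38.30/52.44) = -0.453  (CG7649)
log2(1.456/2.659) = -0.869  (CG15019)
The largest magnitude belongs to CG10430.

3.311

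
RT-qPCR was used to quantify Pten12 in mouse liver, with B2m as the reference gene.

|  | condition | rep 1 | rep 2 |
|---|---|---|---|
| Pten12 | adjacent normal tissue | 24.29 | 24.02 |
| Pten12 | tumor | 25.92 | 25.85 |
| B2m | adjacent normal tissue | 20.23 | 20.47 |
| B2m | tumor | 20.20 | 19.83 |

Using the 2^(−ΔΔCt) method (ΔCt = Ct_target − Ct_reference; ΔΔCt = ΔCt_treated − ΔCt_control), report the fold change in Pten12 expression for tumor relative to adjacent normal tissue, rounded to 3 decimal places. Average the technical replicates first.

0.239

Mean Ct: Pten12 adjacent normal tissue 24.155; Pten12 tumor 25.885; B2m adjacent normal tissue 20.350; B2m tumor 20.015
ΔCt(adjacent normal tissue) = 24.155 − 20.350 = 3.805
ΔCt(tumor) = 25.885 − 20.015 = 5.870
ΔΔCt = 5.870 − 3.805 = 2.065
Fold change = 2^(−2.065) = 0.2390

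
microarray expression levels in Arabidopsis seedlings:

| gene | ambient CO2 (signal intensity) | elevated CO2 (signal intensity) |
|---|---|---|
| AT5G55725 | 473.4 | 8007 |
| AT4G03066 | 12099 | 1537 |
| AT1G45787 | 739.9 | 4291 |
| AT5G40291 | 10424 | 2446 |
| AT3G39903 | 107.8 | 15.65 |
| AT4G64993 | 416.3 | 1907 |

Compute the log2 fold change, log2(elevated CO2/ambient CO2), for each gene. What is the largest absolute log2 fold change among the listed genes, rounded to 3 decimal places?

4.080

log2(8007/473.4) = 4.080  (AT5G55725)
log2(1537/12099) = -2.977  (AT4G03066)
log2(4291/739.9) = 2.536  (AT1G45787)
log2(2446/10424) = -2.091  (AT5G40291)
log2(15.65/107.8) = -2.784  (AT3G39903)
log2(1907/416.3) = 2.196  (AT4G64993)
The largest magnitude belongs to AT5G55725.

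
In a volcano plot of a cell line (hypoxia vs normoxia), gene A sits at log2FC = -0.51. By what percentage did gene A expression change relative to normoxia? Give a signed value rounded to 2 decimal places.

-29.78%

Fold change = 2^(-0.51) = 0.7022
Percent change = (FC − 1) × 100% = (0.7022 − 1) × 100 = -29.78%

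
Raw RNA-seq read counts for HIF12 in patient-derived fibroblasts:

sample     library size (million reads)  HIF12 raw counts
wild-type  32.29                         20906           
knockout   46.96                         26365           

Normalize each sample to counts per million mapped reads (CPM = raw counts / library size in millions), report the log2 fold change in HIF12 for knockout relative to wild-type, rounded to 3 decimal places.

-0.206

CPM(wild-type) = 20906 / 32.29 = 647.4450
CPM(knockout) = 26365 / 46.96 = 561.4353
Fold change = 561.4353 / 647.4450 = 0.86716
log2(0.86716) = -0.2056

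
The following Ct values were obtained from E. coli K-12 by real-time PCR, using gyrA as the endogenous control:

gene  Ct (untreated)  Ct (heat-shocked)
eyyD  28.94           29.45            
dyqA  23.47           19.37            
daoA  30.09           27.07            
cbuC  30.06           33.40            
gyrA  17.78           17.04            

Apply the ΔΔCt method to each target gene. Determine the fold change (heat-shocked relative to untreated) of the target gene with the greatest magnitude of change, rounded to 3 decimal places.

0.059

eyyD: ΔΔCt = (29.45−17.04) − (28.94−17.78) = 12.41 − 11.16 = 1.25; fold change = 2^-1.25 = 0.420
dyqA: ΔΔCt = (19.37−17.04) − (23.47−17.78) = 2.33 − 5.69 = -3.36; fold change = 2^3.36 = 10.267
daoA: ΔΔCt = (27.07−17.04) − (30.09−17.78) = 10.03 − 12.31 = -2.28; fold change = 2^2.28 = 4.857
cbuC: ΔΔCt = (33.40−17.04) − (30.06−17.78) = 16.36 − 12.28 = 4.08; fold change = 2^-4.08 = 0.059
cbuC has the largest |ΔΔCt| = 4.08.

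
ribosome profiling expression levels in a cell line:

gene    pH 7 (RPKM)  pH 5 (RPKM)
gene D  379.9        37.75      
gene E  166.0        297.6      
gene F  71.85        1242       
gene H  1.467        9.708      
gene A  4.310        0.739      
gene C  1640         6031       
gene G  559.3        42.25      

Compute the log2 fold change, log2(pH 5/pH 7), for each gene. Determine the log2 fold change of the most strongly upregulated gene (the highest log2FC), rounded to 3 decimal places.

4.112

log2(37.75/379.9) = -3.331  (gene D)
log2(297.6/166.0) = 0.842  (gene E)
log2(1242/71.85) = 4.112  (gene F)
log2(9.708/1.467) = 2.726  (gene H)
log2(0.739/4.310) = -2.544  (gene A)
log2(6031/1640) = 1.879  (gene C)
log2(42.25/559.3) = -3.727  (gene G)
gene F is most strongly upregulated.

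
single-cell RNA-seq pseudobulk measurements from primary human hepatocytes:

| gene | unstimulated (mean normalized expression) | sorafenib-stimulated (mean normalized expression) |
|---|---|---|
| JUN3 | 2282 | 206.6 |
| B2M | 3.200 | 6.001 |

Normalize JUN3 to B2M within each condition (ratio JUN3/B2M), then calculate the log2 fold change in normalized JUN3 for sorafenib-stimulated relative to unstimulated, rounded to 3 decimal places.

-4.373

JUN3/B2M (unstimulated) = 2282 / 3.200 = 713.12
JUN3/B2M (sorafenib-stimulated) = 206.6 / 6.001 = 34.428
Fold change = 34.428 / 713.12 = 0.0483
log2(0.0483) = -4.3725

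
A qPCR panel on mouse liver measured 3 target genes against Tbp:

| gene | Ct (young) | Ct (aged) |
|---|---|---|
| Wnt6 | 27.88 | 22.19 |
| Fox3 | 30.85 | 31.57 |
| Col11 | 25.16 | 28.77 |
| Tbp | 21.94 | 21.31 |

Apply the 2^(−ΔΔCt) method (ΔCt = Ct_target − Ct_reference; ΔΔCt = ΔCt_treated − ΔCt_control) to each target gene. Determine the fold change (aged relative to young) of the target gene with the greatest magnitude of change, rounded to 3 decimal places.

Wnt6: ΔΔCt = (22.19−21.31) − (27.88−21.94) = 0.88 − 5.94 = -5.06; fold change = 2^5.06 = 33.359
Fox3: ΔΔCt = (31.57−21.31) − (30.85−21.94) = 10.26 − 8.91 = 1.35; fold change = 2^-1.35 = 0.392
Col11: ΔΔCt = (28.77−21.31) − (25.16−21.94) = 7.46 − 3.22 = 4.24; fold change = 2^-4.24 = 0.053
Wnt6 has the largest |ΔΔCt| = 5.06.

33.359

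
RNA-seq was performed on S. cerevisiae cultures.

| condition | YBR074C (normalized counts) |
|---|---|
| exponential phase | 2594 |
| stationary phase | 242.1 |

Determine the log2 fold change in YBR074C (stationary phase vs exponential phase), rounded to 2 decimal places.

Fold change = 242.1 / 2594 = 0.0933
log2(0.0933) = -3.422

-3.42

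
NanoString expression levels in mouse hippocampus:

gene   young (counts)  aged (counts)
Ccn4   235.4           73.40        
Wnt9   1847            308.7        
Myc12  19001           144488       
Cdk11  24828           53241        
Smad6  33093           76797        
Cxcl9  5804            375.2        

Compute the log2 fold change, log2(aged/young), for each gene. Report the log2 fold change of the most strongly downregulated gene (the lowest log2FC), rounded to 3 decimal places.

-3.951

log2(73.40/235.4) = -1.681  (Ccn4)
log2(308.7/1847) = -2.581  (Wnt9)
log2(144488/19001) = 2.927  (Myc12)
log2(53241/24828) = 1.101  (Cdk11)
log2(76797/33093) = 1.215  (Smad6)
log2(375.2/5804) = -3.951  (Cxcl9)
Cxcl9 is most strongly downregulated.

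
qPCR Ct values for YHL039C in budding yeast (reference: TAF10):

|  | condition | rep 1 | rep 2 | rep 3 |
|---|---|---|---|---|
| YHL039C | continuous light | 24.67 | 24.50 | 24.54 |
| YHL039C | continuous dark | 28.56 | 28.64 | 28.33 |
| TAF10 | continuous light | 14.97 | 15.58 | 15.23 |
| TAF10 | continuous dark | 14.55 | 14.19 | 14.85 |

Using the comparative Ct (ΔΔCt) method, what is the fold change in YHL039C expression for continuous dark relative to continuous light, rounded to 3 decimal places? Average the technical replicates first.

0.039

Mean Ct: YHL039C continuous light 24.570; YHL039C continuous dark 28.510; TAF10 continuous light 15.260; TAF10 continuous dark 14.530
ΔCt(continuous light) = 24.570 − 15.260 = 9.310
ΔCt(continuous dark) = 28.510 − 14.530 = 13.980
ΔΔCt = 13.980 − 9.310 = 4.670
Fold change = 2^(−4.670) = 0.0393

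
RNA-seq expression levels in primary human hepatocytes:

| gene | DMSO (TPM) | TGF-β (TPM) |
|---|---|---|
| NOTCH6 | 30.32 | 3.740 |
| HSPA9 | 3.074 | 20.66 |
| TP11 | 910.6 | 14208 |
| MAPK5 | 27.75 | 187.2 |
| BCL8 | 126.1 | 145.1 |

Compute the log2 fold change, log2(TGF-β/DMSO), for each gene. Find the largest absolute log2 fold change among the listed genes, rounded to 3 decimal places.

3.964

log2(3.740/30.32) = -3.019  (NOTCH6)
log2(20.66/3.074) = 2.749  (HSPA9)
log2(14208/910.6) = 3.964  (TP11)
log2(187.2/27.75) = 2.754  (MAPK5)
log2(145.1/126.1) = 0.202  (BCL8)
The largest magnitude belongs to TP11.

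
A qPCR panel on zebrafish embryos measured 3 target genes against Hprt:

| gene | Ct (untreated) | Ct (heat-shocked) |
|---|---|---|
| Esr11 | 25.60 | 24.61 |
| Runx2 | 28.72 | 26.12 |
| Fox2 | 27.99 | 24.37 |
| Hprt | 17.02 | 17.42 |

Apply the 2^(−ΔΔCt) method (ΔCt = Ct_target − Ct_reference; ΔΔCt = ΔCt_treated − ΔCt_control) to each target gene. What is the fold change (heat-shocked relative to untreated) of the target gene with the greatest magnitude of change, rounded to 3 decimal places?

Esr11: ΔΔCt = (24.61−17.42) − (25.60−17.02) = 7.19 − 8.58 = -1.39; fold change = 2^1.39 = 2.621
Runx2: ΔΔCt = (26.12−17.42) − (28.72−17.02) = 8.70 − 11.70 = -3.00; fold change = 2^3.00 = 8.000
Fox2: ΔΔCt = (24.37−17.42) − (27.99−17.02) = 6.95 − 10.97 = -4.02; fold change = 2^4.02 = 16.223
Fox2 has the largest |ΔΔCt| = 4.02.

16.223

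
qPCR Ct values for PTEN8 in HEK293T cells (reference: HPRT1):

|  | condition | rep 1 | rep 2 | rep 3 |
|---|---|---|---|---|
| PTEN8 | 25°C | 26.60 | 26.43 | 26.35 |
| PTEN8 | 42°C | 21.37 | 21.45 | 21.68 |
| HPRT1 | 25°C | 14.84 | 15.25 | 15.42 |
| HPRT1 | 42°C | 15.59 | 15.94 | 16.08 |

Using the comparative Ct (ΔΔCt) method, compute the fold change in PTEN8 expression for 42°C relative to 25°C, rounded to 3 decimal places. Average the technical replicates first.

Mean Ct: PTEN8 25°C 26.460; PTEN8 42°C 21.500; HPRT1 25°C 15.170; HPRT1 42°C 15.870
ΔCt(25°C) = 26.460 − 15.170 = 11.290
ΔCt(42°C) = 21.500 − 15.870 = 5.630
ΔΔCt = 5.630 − 11.290 = -5.660
Fold change = 2^(−(-5.660)) = 2^5.660 = 50.5626

50.563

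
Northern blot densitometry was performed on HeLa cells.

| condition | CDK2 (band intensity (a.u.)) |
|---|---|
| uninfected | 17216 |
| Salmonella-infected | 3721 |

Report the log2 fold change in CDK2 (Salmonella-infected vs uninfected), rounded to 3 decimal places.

-2.210

Fold change = 3721 / 17216 = 0.2161
log2(0.2161) = -2.2100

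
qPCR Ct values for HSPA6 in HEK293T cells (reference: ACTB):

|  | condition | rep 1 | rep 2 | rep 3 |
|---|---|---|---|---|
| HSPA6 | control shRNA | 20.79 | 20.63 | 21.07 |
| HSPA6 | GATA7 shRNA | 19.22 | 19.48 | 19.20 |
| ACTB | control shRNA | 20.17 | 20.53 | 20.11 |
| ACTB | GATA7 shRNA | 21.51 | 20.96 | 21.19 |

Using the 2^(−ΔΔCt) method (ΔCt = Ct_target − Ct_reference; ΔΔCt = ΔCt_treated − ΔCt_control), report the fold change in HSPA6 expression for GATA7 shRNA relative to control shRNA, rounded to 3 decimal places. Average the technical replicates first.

5.579

Mean Ct: HSPA6 control shRNA 20.830; HSPA6 GATA7 shRNA 19.300; ACTB control shRNA 20.270; ACTB GATA7 shRNA 21.220
ΔCt(control shRNA) = 20.830 − 20.270 = 0.560
ΔCt(GATA7 shRNA) = 19.300 − 21.220 = -1.920
ΔΔCt = -1.920 − 0.560 = -2.480
Fold change = 2^(−(-2.480)) = 2^2.480 = 5.5790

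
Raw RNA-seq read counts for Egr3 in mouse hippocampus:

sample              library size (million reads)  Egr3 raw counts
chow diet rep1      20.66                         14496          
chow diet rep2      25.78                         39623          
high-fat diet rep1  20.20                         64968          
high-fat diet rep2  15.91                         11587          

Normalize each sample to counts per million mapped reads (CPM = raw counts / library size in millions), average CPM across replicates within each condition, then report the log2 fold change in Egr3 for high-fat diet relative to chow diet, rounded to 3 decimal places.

CPM(chow diet rep1) = 14496 / 20.66 = 701.6457
CPM(chow diet rep2) = 39623 / 25.78 = 1536.9666
CPM(high-fat diet rep1) = 64968 / 20.20 = 3216.2376
CPM(high-fat diet rep2) = 11587 / 15.91 = 728.2841
mean CPM(chow diet) = 1119.3062; mean CPM(high-fat diet) = 1972.2609
Fold change = 1972.2609 / 1119.3062 = 1.76204
log2(1.76204) = 0.8172

0.817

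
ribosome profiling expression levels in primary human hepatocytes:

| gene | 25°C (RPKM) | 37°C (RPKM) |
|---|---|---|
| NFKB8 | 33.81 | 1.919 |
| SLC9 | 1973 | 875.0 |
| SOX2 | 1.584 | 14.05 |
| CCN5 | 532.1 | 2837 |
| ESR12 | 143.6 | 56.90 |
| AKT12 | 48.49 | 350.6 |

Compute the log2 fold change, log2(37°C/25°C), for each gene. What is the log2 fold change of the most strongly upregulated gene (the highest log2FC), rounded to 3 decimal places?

3.149

log2(1.919/33.81) = -4.139  (NFKB8)
log2(875.0/1973) = -1.173  (SLC9)
log2(14.05/1.584) = 3.149  (SOX2)
log2(2837/532.1) = 2.415  (CCN5)
log2(56.90/143.6) = -1.336  (ESR12)
log2(350.6/48.49) = 2.854  (AKT12)
SOX2 is most strongly upregulated.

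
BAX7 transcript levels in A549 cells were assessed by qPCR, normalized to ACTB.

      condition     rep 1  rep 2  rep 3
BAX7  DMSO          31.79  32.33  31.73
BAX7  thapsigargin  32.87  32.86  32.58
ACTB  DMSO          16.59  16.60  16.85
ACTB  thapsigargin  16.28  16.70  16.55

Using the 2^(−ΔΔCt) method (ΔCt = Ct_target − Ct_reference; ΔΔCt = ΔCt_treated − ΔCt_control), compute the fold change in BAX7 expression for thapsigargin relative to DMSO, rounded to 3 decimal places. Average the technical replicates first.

Mean Ct: BAX7 DMSO 31.950; BAX7 thapsigargin 32.770; ACTB DMSO 16.680; ACTB thapsigargin 16.510
ΔCt(DMSO) = 31.950 − 16.680 = 15.270
ΔCt(thapsigargin) = 32.770 − 16.510 = 16.260
ΔΔCt = 16.260 − 15.270 = 0.990
Fold change = 2^(−0.990) = 0.5035

0.503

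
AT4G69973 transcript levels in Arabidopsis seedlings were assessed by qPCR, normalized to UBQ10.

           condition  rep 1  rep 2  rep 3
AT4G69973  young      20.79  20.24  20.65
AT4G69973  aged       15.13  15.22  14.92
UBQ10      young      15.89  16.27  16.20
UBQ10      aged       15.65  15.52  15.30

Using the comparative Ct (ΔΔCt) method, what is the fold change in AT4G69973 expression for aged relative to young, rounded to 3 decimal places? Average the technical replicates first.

28.641

Mean Ct: AT4G69973 young 20.560; AT4G69973 aged 15.090; UBQ10 young 16.120; UBQ10 aged 15.490
ΔCt(young) = 20.560 − 16.120 = 4.440
ΔCt(aged) = 15.090 − 15.490 = -0.400
ΔΔCt = -0.400 − 4.440 = -4.840
Fold change = 2^(−(-4.840)) = 2^4.840 = 28.6408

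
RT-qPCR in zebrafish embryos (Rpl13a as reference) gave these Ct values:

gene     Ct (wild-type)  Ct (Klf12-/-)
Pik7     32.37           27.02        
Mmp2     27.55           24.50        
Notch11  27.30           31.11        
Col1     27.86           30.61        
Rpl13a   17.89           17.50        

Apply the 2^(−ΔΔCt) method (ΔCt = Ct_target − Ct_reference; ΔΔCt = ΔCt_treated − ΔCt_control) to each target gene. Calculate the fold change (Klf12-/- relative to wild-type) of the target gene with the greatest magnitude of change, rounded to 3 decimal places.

Pik7: ΔΔCt = (27.02−17.50) − (32.37−17.89) = 9.52 − 14.48 = -4.96; fold change = 2^4.96 = 31.125
Mmp2: ΔΔCt = (24.50−17.50) − (27.55−17.89) = 7.00 − 9.66 = -2.66; fold change = 2^2.66 = 6.320
Notch11: ΔΔCt = (31.11−17.50) − (27.30−17.89) = 13.61 − 9.41 = 4.20; fold change = 2^-4.20 = 0.054
Col1: ΔΔCt = (30.61−17.50) − (27.86−17.89) = 13.11 − 9.97 = 3.14; fold change = 2^-3.14 = 0.113
Pik7 has the largest |ΔΔCt| = 4.96.

31.125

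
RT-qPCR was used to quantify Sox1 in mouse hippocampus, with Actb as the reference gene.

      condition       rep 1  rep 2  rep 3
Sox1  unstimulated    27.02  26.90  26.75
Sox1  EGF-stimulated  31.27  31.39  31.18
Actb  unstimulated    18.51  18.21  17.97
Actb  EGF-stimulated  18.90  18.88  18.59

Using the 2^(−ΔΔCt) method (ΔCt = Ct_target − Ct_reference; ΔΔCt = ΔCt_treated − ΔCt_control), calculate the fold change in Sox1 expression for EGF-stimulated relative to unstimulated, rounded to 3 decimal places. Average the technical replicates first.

Mean Ct: Sox1 unstimulated 26.890; Sox1 EGF-stimulated 31.280; Actb unstimulated 18.230; Actb EGF-stimulated 18.790
ΔCt(unstimulated) = 26.890 − 18.230 = 8.660
ΔCt(EGF-stimulated) = 31.280 − 18.790 = 12.490
ΔΔCt = 12.490 − 8.660 = 3.830
Fold change = 2^(−3.830) = 0.0703

0.070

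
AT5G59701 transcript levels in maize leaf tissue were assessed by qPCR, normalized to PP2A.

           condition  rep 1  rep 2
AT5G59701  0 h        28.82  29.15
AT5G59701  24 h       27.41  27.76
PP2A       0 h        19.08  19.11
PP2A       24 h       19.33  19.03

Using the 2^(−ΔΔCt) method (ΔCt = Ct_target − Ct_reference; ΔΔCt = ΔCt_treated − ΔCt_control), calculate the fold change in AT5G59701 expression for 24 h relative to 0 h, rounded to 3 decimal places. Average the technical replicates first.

2.799

Mean Ct: AT5G59701 0 h 28.985; AT5G59701 24 h 27.585; PP2A 0 h 19.095; PP2A 24 h 19.180
ΔCt(0 h) = 28.985 − 19.095 = 9.890
ΔCt(24 h) = 27.585 − 19.180 = 8.405
ΔΔCt = 8.405 − 9.890 = -1.485
Fold change = 2^(−(-1.485)) = 2^1.485 = 2.7992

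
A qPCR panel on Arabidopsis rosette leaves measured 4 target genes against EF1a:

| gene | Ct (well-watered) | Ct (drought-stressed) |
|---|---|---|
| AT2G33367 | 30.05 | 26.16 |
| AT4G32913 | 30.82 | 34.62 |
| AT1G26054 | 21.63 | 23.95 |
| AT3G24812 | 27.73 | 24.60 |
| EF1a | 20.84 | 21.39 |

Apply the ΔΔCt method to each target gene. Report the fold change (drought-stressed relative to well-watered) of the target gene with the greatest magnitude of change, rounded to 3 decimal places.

AT2G33367: ΔΔCt = (26.16−21.39) − (30.05−20.84) = 4.77 − 9.21 = -4.44; fold change = 2^4.44 = 21.706
AT4G32913: ΔΔCt = (34.62−21.39) − (30.82−20.84) = 13.23 − 9.98 = 3.25; fold change = 2^-3.25 = 0.105
AT1G26054: ΔΔCt = (23.95−21.39) − (21.63−20.84) = 2.56 − 0.79 = 1.77; fold change = 2^-1.77 = 0.293
AT3G24812: ΔΔCt = (24.60−21.39) − (27.73−20.84) = 3.21 − 6.89 = -3.68; fold change = 2^3.68 = 12.817
AT2G33367 has the largest |ΔΔCt| = 4.44.

21.706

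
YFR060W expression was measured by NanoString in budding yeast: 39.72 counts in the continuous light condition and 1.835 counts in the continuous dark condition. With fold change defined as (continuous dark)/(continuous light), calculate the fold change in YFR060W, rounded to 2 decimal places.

0.05

Fold change = 1.835 / 39.72 = 0.046
YFR060W is downregulated.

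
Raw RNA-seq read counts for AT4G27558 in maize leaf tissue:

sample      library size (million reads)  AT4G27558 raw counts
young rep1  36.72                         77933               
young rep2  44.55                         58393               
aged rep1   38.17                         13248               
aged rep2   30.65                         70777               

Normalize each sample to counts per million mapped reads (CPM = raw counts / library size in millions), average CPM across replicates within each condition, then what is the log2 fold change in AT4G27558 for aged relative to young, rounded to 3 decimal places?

-0.370

CPM(young rep1) = 77933 / 36.72 = 2122.3584
CPM(young rep2) = 58393 / 44.55 = 1310.7295
CPM(aged rep1) = 13248 / 38.17 = 347.0789
CPM(aged rep2) = 70777 / 30.65 = 2309.2007
mean CPM(young) = 1716.5440; mean CPM(aged) = 1328.1398
Fold change = 1328.1398 / 1716.5440 = 0.77373
log2(0.77373) = -0.3701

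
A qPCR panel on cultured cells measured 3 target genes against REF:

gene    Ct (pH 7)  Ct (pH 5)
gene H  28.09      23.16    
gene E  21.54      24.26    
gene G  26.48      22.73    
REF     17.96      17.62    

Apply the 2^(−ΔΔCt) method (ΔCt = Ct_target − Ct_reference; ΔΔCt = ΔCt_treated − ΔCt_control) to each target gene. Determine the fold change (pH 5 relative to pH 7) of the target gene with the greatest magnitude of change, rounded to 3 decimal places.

gene H: ΔΔCt = (23.16−17.62) − (28.09−17.96) = 5.54 − 10.13 = -4.59; fold change = 2^4.59 = 24.084
gene E: ΔΔCt = (24.26−17.62) − (21.54−17.96) = 6.64 − 3.58 = 3.06; fold change = 2^-3.06 = 0.120
gene G: ΔΔCt = (22.73−17.62) − (26.48−17.96) = 5.11 − 8.52 = -3.41; fold change = 2^3.41 = 10.629
gene H has the largest |ΔΔCt| = 4.59.

24.084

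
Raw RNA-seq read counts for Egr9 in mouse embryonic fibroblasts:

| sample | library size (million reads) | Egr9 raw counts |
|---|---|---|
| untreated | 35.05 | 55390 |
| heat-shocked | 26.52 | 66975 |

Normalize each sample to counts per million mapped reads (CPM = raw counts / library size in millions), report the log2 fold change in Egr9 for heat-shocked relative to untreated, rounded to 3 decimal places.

0.676

CPM(untreated) = 55390 / 35.05 = 1580.3138
CPM(heat-shocked) = 66975 / 26.52 = 2525.4525
Fold change = 2525.4525 / 1580.3138 = 1.59807
log2(1.59807) = 0.6763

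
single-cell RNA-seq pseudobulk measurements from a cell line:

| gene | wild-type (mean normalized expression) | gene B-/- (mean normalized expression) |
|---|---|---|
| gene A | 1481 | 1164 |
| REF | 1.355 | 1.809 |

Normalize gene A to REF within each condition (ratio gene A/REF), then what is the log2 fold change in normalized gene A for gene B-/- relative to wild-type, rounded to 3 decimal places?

gene A/REF (wild-type) = 1481 / 1.355 = 1093
gene A/REF (gene B-/-) = 1164 / 1.809 = 643.45
Fold change = 643.45 / 1093 = 0.5887
log2(0.5887) = -0.7644

-0.764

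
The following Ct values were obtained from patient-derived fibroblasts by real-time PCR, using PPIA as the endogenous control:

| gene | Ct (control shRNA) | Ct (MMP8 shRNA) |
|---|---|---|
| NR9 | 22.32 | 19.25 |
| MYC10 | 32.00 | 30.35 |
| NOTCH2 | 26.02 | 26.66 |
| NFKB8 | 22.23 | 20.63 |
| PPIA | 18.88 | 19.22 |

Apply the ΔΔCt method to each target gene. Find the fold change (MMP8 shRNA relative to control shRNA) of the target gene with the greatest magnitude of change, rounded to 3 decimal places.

10.629

NR9: ΔΔCt = (19.25−19.22) − (22.32−18.88) = 0.03 − 3.44 = -3.41; fold change = 2^3.41 = 10.629
MYC10: ΔΔCt = (30.35−19.22) − (32.00−18.88) = 11.13 − 13.12 = -1.99; fold change = 2^1.99 = 3.972
NOTCH2: ΔΔCt = (26.66−19.22) − (26.02−18.88) = 7.44 − 7.14 = 0.30; fold change = 2^-0.30 = 0.812
NFKB8: ΔΔCt = (20.63−19.22) − (22.23−18.88) = 1.41 − 3.35 = -1.94; fold change = 2^1.94 = 3.837
NR9 has the largest |ΔΔCt| = 3.41.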